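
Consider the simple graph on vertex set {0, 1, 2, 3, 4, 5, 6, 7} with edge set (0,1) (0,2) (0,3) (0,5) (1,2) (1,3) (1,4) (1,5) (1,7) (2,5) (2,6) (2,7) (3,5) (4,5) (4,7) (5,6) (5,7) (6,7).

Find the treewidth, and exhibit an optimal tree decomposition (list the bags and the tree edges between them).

Treewidth 3.
One optimal decomposition is:
Bags: B1 = {0, 1, 3, 5}  B2 = {0, 1, 2, 5}  B3 = {1, 2, 5, 7}  B4 = {2, 5, 6, 7}  B5 = {1, 4, 5, 7}
Tree: B1–B2, B2–B3, B3–B4, B3–B5

Each bag holds 4 vertices, so the decomposition has width 3, which upper-bounds the treewidth. For the lower bound, the 4 vertices {0, 1, 2, 5} are pairwise adjacent, and any tree decomposition puts a clique entirely inside one bag — forcing width ≥ 3. Hence tw(G) = 3 exactly.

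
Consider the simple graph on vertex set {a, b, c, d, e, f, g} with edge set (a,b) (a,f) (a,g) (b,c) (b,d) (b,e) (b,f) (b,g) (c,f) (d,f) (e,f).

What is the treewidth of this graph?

2

A width-2 tree decomposition is:
Bags: B1 = {b, e, f}  B2 = {a, b, f}  B3 = {a, b, g}  B4 = {b, d, f}  B5 = {b, c, f}
Tree: B1–B2, B2–B3, B1–B4, B2–B5
Each bag holds 3 vertices, so the decomposition has width 2, which upper-bounds the treewidth. Conversely, {a, b, g} is a clique of size 3, and the vertices of any clique must share a bag in every tree decomposition; so some bag has ≥ 3 vertices and tw(G) ≥ 2. Hence tw(G) = 2 exactly.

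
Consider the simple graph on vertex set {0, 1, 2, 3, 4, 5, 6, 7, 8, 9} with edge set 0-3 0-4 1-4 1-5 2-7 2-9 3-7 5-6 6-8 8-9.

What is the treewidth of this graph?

A width-2 tree decomposition is:
Bags: B1 = {1, 5, 6}  B2 = {1, 4, 6}  B3 = {0, 4, 6}  B4 = {0, 3, 6}  B5 = {3, 6, 7}  B6 = {2, 6, 7}  B7 = {2, 6, 9}  B8 = {6, 8, 9}
Tree: B1–B2, B2–B3, B3–B4, B4–B5, B5–B6, B6–B7, B7–B8
Every bag has size at most 3, so the width is 3 − 1 = 2 and tw(G) ≤ 2. Since 6–5–1–4–0–3–7–2–9–8–6 is a cycle in G, G is not acyclic. Forests are exactly the graphs of treewidth ≤ 1, so tw(G) ≥ 2. Therefore the treewidth is 2.

2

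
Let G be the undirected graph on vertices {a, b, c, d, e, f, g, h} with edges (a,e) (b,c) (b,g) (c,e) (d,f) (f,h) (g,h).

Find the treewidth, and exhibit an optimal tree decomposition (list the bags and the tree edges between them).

Treewidth 1.
One such decomposition:
Bags: B1 = {a, e}  B2 = {c, e}  B3 = {b, c}  B4 = {b, g}  B5 = {g, h}  B6 = {f, h}  B7 = {d, f}
Tree: B1–B2, B2–B3, B3–B4, B4–B5, B5–B6, B6–B7

Every bag has size at most 2, so the width is 2 − 1 = 1 and tw(G) ≤ 1. G has an edge, so its treewidth is at least 1. The upper and lower bounds meet at 1, so that is the treewidth.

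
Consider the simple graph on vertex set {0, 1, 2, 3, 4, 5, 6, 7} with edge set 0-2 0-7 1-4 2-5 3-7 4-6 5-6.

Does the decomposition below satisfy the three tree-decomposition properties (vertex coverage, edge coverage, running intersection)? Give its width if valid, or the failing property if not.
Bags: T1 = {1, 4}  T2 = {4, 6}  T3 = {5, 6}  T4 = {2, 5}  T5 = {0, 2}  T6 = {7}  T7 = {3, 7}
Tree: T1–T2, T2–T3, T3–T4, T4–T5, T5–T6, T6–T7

No — edge (0,7) lies in no bag.

A tree decomposition must satisfy three properties: every vertex lies in some bag; for every edge, both endpoints lie together in some bag; and for every vertex, the bags containing it form a connected subtree. Here edge (0,7) lies in no bag, so the decomposition is invalid.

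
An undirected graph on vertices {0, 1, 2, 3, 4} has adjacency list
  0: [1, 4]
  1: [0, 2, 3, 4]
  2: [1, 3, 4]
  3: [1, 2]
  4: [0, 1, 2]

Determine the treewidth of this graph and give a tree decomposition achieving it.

Treewidth 2.
Bags: B1 = {1, 2, 4}  B2 = {1, 2, 3}  B3 = {0, 1, 4}
Tree: B1–B2, B1–B3

Each bag holds 3 vertices, so the decomposition has width 2, which upper-bounds the treewidth. On the other hand G contains the 3-clique {0, 1, 4}. A clique must lie in a single bag of any decomposition, so no decomposition can have width below 2. The upper and lower bounds meet at 2, so that is the treewidth.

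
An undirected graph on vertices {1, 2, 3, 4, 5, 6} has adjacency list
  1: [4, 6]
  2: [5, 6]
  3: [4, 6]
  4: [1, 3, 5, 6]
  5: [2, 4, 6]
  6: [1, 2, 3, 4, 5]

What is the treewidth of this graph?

A width-2 tree decomposition is:
Bags: B1 = {1, 4, 6}  B2 = {4, 5, 6}  B3 = {2, 5, 6}  B4 = {3, 4, 6}
Tree: B1–B2, B2–B3, B1–B4
Each bag holds 3 vertices, so the decomposition has width 2, which upper-bounds the treewidth. For the lower bound, the 3 vertices {2, 5, 6} are pairwise adjacent, and any tree decomposition puts a clique entirely inside one bag — forcing width ≥ 2. Therefore the treewidth is 2.

2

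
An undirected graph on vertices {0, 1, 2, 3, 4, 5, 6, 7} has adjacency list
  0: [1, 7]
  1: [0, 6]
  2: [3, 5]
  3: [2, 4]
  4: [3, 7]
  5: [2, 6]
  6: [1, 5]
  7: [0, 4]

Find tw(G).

2

A width-2 tree decomposition is:
Bags: B1 = {2, 3, 4}  B2 = {2, 4, 7}  B3 = {0, 2, 7}  B4 = {0, 1, 2}  B5 = {1, 2, 6}  B6 = {2, 5, 6}
Tree: B1–B2, B2–B3, B3–B4, B4–B5, B5–B6
Every bag has size at most 3, so the width is 3 − 1 = 2 and tw(G) ≤ 2. For the lower bound, G contains the cycle 2–3–4–7–0–1–6–5–2, so G is not a forest; only forests have treewidth ≤ 1, hence tw(G) ≥ 2. The upper and lower bounds meet at 2, so that is the treewidth.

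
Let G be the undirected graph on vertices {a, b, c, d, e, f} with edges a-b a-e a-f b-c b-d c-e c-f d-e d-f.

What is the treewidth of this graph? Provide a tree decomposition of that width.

Treewidth 3.
One such decomposition:
Bags: B1 = {a, b, c, d}  B2 = {a, c, d, e}  B3 = {a, c, d, f}
Tree: B1–B2, B2–B3

Every bag has size at most 4, so the width is 4 − 1 = 3 and tw(G) ≤ 3. For the lower bound: the 4 vertex sets {b,c}, {d,e}, {a}, {f} are disjoint, each induces a connected subgraph, and every pair is joined by at least one edge of G. Contracting each set to a single vertex therefore yields K_{4} as a minor, and since treewidth is minor-monotone, tw(G) ≥ tw(K_{4}) = 3. The upper and lower bounds meet at 3, so that is the treewidth.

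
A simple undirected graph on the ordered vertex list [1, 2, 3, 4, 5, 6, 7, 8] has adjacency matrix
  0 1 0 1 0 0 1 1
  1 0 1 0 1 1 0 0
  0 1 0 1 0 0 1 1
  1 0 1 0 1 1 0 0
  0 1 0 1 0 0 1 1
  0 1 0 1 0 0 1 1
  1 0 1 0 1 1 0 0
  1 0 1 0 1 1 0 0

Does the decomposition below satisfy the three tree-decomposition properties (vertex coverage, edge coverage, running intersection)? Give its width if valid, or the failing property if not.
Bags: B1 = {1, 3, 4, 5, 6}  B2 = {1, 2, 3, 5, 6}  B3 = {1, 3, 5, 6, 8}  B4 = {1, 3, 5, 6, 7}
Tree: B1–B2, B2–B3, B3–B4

Checking the three conditions: (i) the bags cover all of {1, 2, 3, 4, 5, 6, 7, 8}; (ii) for each edge, some bag contains both endpoints; (iii) the bags containing any fixed vertex form a subtree. All hold, so the decomposition is valid with width 5 − 1 = 4.

Yes; width 4.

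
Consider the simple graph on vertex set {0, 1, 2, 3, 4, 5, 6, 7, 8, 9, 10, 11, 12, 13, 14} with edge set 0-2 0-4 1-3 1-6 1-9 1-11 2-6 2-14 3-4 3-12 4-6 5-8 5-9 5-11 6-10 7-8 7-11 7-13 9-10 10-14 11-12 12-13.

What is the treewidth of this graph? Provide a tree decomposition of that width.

Treewidth 3.
One optimal decomposition is:
Bags: B1 = {0, 2, 10, 14}  B2 = {0, 2, 6, 10}  B3 = {0, 4, 6, 10}  B4 = {4, 6, 9, 10}  B5 = {1, 4, 6, 9}  B6 = {1, 3, 4, 9}  B7 = {1, 3, 5, 9}  B8 = {1, 3, 5, 11}  B9 = {3, 5, 11, 12}  B10 = {5, 8, 11, 12}  B11 = {7, 8, 11, 12}  B12 = {7, 8, 12, 13}
Tree: B1–B2, B2–B3, B3–B4, B4–B5, B5–B6, B6–B7, B7–B8, B8–B9, B9–B10, B10–B11, B11–B12

Every bag has size at most 4, so the width is 4 − 1 = 3 and tw(G) ≤ 3. For the lower bound: the 4 vertex sets {0,2,14}, {10}, {6}, {1,3,4,9} are disjoint, each induces a connected subgraph, and every pair is joined by at least one edge of G. Contracting each set to a single vertex therefore yields K_{4} as a minor, and since treewidth is minor-monotone, tw(G) ≥ tw(K_{4}) = 3. Combining the bounds, tw(G) = 3.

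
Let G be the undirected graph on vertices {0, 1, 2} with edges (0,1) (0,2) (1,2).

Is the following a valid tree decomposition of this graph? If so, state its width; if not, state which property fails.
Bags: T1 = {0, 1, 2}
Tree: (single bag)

Yes; width 2.

Every vertex of G appears in some bag (union = {0, 1, 2}); every edge is covered by a bag; and for each vertex v the set of bags containing v is connected in the bag tree. The decomposition is therefore valid. The largest bag has 3 vertices, so the width is 2.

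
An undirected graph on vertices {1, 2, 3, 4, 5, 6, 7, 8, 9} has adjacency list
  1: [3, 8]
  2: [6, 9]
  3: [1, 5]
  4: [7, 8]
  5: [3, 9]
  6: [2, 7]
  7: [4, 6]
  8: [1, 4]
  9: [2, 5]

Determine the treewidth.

A width-2 tree decomposition is:
Bags: B1 = {1, 3, 8}  B2 = {3, 5, 8}  B3 = {5, 8, 9}  B4 = {2, 8, 9}  B5 = {2, 6, 8}  B6 = {6, 7, 8}  B7 = {4, 7, 8}
Tree: B1–B2, B2–B3, B3–B4, B4–B5, B5–B6, B6–B7
The largest bag has 3 vertices, giving width 2; this decomposition certifies tw(G) ≤ 2. Since 8–1–3–5–9–2–6–7–4–8 is a cycle in G, G is not acyclic. Forests are exactly the graphs of treewidth ≤ 1, so tw(G) ≥ 2. The upper and lower bounds meet at 2, so that is the treewidth.

2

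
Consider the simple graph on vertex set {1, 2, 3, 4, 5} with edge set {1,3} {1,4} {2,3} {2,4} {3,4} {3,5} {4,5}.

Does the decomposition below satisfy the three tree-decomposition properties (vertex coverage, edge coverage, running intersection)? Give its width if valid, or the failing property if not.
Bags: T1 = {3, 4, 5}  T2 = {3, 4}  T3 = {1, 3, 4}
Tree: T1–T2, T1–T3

No — vertex 2 appears in no bag.

A tree decomposition must satisfy three properties: every vertex lies in some bag; for every edge, both endpoints lie together in some bag; and for every vertex, the bags containing it form a connected subtree. Here vertex 2 appears in no bag, so the decomposition is invalid.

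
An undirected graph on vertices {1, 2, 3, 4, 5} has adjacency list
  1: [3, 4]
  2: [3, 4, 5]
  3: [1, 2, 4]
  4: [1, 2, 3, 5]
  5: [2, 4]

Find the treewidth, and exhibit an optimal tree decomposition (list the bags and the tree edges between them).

The largest bag has 3 vertices, giving width 2; this decomposition certifies tw(G) ≤ 2. Conversely, {1, 3, 4} is a clique of size 3, and the vertices of any clique must share a bag in every tree decomposition; so some bag has ≥ 3 vertices and tw(G) ≥ 2. Combining the bounds, tw(G) = 2.

Treewidth 2.
One optimal decomposition is:
Bags: B1 = {2, 4, 5}  B2 = {2, 3, 4}  B3 = {1, 3, 4}
Tree: B1–B2, B2–B3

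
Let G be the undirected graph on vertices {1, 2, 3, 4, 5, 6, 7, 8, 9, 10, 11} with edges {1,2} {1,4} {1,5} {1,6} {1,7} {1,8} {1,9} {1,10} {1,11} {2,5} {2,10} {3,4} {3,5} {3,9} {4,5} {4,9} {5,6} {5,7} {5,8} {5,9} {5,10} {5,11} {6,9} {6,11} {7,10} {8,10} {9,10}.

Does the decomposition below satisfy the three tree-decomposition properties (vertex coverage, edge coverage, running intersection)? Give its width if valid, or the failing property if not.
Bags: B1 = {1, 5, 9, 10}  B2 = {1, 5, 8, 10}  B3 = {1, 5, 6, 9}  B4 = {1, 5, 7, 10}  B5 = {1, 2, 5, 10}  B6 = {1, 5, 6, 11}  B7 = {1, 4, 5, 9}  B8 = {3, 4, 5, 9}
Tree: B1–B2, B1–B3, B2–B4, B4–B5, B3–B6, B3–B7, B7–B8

Checking the three conditions: (i) the bags cover all of {1, 2, 3, 4, 5, 6, 7, 8, 9, 10, 11}; (ii) for each edge, some bag contains both endpoints; (iii) the bags containing any fixed vertex form a subtree. All hold, so the decomposition is valid with width 4 − 1 = 3.

Yes; width 3.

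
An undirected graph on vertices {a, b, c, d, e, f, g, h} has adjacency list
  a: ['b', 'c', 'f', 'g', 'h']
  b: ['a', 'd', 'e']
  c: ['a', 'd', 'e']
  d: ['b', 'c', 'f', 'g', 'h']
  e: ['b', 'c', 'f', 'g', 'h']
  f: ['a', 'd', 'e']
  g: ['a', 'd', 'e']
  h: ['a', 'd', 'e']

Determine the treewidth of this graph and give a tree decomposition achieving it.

The largest bag has 4 vertices, giving width 3; this decomposition certifies tw(G) ≤ 3. For the lower bound: the 4 vertex sets {b,d}, {a,f}, {e}, {g} are disjoint, each induces a connected subgraph, and every pair is joined by at least one edge of G. Contracting each set to a single vertex therefore yields K_{4} as a minor, and since treewidth is minor-monotone, tw(G) ≥ tw(K_{4}) = 3. The upper and lower bounds meet at 3, so that is the treewidth.

Treewidth 3.
One optimal decomposition is:
Bags: B1 = {a, b, d, e}  B2 = {a, d, e, f}  B3 = {a, d, e, g}  B4 = {a, c, d, e}  B5 = {a, d, e, h}
Tree: B1–B2, B2–B3, B3–B4, B4–B5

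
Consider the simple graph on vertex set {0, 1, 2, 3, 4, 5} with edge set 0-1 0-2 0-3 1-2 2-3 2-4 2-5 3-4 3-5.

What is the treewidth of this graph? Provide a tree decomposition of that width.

Treewidth 2.
One optimal decomposition is:
Bags: B1 = {0, 2, 3}  B2 = {0, 1, 2}  B3 = {2, 3, 4}  B4 = {2, 3, 5}
Tree: B1–B2, B1–B3, B3–B4

The largest bag has 3 vertices, giving width 2; this decomposition certifies tw(G) ≤ 2. For the lower bound, the 3 vertices {0, 1, 2} are pairwise adjacent, and any tree decomposition puts a clique entirely inside one bag — forcing width ≥ 2. Hence tw(G) = 2 exactly.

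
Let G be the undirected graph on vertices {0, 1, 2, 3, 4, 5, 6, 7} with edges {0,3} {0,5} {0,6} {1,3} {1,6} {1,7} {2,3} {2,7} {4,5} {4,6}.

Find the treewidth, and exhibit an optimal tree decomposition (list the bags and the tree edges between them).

The largest bag has 3 vertices, giving width 2; this decomposition certifies tw(G) ≤ 2. For the lower bound, G contains the cycle 5–4–6–0–5, so G is not a forest; only forests have treewidth ≤ 1, hence tw(G) ≥ 2. Combining the bounds, tw(G) = 2.

Treewidth 2.
One such decomposition:
Bags: B1 = {0, 4, 5}  B2 = {0, 4, 6}  B3 = {0, 3, 6}  B4 = {1, 3, 6}  B5 = {1, 2, 3}  B6 = {1, 2, 7}
Tree: B1–B2, B2–B3, B3–B4, B4–B5, B5–B6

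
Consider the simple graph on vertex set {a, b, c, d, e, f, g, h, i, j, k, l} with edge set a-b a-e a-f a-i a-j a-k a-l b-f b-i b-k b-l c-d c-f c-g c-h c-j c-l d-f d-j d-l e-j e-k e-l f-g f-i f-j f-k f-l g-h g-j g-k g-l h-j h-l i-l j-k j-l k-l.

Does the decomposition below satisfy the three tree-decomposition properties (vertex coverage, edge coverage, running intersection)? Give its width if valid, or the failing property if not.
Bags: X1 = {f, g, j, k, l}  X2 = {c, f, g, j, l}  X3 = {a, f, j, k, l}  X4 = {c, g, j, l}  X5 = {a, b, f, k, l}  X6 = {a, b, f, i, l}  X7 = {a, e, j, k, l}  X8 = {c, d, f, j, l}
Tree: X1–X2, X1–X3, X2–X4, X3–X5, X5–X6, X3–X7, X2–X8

A tree decomposition must satisfy three properties: every vertex lies in some bag; for every edge, both endpoints lie together in some bag; and for every vertex, the bags containing it form a connected subtree. Here vertex h appears in no bag, so the decomposition is invalid.

No — vertex h appears in no bag.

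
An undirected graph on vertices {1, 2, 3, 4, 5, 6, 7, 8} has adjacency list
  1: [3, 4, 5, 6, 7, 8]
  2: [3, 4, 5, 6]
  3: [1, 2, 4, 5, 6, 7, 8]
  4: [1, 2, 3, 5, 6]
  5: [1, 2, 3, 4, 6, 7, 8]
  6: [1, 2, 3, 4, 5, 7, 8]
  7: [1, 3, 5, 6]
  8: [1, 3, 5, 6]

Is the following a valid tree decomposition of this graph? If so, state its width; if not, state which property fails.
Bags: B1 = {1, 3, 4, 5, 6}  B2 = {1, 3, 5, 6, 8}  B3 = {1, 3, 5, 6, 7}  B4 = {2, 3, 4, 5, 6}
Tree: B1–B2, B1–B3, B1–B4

Yes; width 4.

Checking the three conditions: (i) the bags cover all of {1, 2, 3, 4, 5, 6, 7, 8}; (ii) for each edge, some bag contains both endpoints; (iii) the bags containing any fixed vertex form a subtree. All hold, so the decomposition is valid with width 5 − 1 = 4.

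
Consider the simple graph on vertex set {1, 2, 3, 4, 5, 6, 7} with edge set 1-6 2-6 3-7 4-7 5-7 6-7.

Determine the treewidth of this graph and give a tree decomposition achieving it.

The largest bag has 2 vertices, giving width 1; this decomposition certifies tw(G) ≤ 1. Since G has at least one edge (e.g. 6–2), it is not an edgeless graph, so tw(G) ≥ 1. The upper and lower bounds meet at 1, so that is the treewidth.

Treewidth 1.
Bags: B1 = {2, 6}  B2 = {1, 6}  B3 = {6, 7}  B4 = {4, 7}  B5 = {5, 7}  B6 = {3, 7}
Tree: B1–B2, B1–B3, B3–B4, B4–B5, B3–B6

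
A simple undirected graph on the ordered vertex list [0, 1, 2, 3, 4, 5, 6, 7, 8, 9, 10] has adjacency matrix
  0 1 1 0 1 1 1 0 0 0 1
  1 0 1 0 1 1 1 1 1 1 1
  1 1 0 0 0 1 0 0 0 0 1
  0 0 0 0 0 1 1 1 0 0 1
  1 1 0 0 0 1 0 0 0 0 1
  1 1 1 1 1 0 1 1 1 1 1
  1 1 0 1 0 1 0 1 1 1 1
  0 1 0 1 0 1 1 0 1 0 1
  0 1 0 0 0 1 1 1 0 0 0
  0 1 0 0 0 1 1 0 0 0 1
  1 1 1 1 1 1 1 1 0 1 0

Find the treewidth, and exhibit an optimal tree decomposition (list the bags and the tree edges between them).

Treewidth 4.
One optimal decomposition is:
Bags: B1 = {1, 5, 6, 7, 10}  B2 = {1, 5, 6, 9, 10}  B3 = {3, 5, 6, 7, 10}  B4 = {0, 1, 5, 6, 10}  B5 = {1, 5, 6, 7, 8}  B6 = {0, 1, 4, 5, 10}  B7 = {0, 1, 2, 5, 10}
Tree: B1–B2, B1–B3, B2–B4, B1–B5, B4–B6, B4–B7

Every bag has size at most 5, so the width is 5 − 1 = 4 and tw(G) ≤ 4. Conversely, {1, 5, 6, 7, 8} is a clique of size 5, and the vertices of any clique must share a bag in every tree decomposition; so some bag has ≥ 5 vertices and tw(G) ≥ 4. Hence tw(G) = 4 exactly.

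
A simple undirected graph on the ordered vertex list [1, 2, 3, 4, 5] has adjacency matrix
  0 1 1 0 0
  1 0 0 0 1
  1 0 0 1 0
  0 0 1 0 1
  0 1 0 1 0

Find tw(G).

A width-2 tree decomposition is:
Bags: B1 = {1, 3, 4}  B2 = {1, 4, 5}  B3 = {1, 2, 5}
Tree: B1–B2, B2–B3
Every bag has size at most 3, so the width is 3 − 1 = 2 and tw(G) ≤ 2. Since 1–3–4–5–2–1 is a cycle in G, G is not acyclic. Forests are exactly the graphs of treewidth ≤ 1, so tw(G) ≥ 2. The upper and lower bounds meet at 2, so that is the treewidth.

2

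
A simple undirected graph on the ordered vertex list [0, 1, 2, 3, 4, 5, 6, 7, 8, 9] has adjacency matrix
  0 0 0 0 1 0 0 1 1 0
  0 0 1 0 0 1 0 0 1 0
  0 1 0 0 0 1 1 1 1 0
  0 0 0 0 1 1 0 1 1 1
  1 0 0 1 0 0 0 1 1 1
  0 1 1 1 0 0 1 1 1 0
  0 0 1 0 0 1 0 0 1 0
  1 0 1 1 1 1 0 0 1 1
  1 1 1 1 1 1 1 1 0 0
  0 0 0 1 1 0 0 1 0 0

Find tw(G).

A width-3 tree decomposition is:
Bags: B1 = {3, 4, 7, 8}  B2 = {3, 5, 7, 8}  B3 = {0, 4, 7, 8}  B4 = {2, 5, 7, 8}  B5 = {3, 4, 7, 9}  B6 = {1, 2, 5, 8}  B7 = {2, 5, 6, 8}
Tree: B1–B2, B1–B3, B2–B4, B1–B5, B4–B6, B4–B7
The largest bag has 4 vertices, giving width 3; this decomposition certifies tw(G) ≤ 3. On the other hand G contains the 4-clique {0, 4, 7, 8}. A clique must lie in a single bag of any decomposition, so no decomposition can have width below 3. Therefore the treewidth is 3.

3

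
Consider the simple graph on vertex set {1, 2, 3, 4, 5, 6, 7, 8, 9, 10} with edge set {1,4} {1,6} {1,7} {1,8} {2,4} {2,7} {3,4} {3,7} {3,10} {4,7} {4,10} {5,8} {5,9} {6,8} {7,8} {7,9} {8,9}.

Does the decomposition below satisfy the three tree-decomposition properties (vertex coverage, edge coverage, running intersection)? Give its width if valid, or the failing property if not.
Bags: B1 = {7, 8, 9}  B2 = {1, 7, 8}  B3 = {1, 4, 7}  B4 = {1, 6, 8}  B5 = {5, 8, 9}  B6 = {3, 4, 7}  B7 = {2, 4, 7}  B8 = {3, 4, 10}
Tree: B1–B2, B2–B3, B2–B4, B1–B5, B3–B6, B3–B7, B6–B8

Yes; width 2.

Vertex coverage: the bags together contain {1, 2, 3, 4, 5, 6, 7, 8, 9, 10}, the full vertex set. Edge coverage: each edge of G has both endpoints in at least one bag. Running intersection: for every vertex, the bags containing it form a connected subtree. All three properties hold, so this is a valid tree decomposition of width max|bag| − 1 = 2, and hence tw(G) ≤ 2.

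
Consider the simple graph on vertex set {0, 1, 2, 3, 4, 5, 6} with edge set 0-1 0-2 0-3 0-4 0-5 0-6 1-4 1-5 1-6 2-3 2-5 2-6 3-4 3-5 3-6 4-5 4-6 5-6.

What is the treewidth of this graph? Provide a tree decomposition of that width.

The largest bag has 5 vertices, giving width 4; this decomposition certifies tw(G) ≤ 4. Conversely, {0, 1, 4, 5, 6} is a clique of size 5, and the vertices of any clique must share a bag in every tree decomposition; so some bag has ≥ 5 vertices and tw(G) ≥ 4. The upper and lower bounds meet at 4, so that is the treewidth.

Treewidth 4.
Bags: B1 = {0, 2, 3, 5, 6}  B2 = {0, 3, 4, 5, 6}  B3 = {0, 1, 4, 5, 6}
Tree: B1–B2, B2–B3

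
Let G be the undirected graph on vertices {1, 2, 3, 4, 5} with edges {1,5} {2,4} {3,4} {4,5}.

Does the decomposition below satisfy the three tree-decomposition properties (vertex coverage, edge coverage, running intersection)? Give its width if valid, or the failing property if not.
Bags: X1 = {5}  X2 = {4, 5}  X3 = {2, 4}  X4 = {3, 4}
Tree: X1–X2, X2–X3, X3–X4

No — vertex 1 appears in no bag.

A tree decomposition must satisfy three properties: every vertex lies in some bag; for every edge, both endpoints lie together in some bag; and for every vertex, the bags containing it form a connected subtree. Here vertex 1 appears in no bag, so the decomposition is invalid.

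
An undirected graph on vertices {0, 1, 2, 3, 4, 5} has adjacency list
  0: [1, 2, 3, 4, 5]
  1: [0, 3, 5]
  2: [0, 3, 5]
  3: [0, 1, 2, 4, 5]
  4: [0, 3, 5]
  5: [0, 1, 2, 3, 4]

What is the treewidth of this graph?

A width-3 tree decomposition is:
Bags: B1 = {0, 1, 3, 5}  B2 = {0, 2, 3, 5}  B3 = {0, 3, 4, 5}
Tree: B1–B2, B1–B3
Each bag holds 4 vertices, so the decomposition has width 3, which upper-bounds the treewidth. On the other hand G contains the 4-clique {0, 1, 3, 5}. A clique must lie in a single bag of any decomposition, so no decomposition can have width below 3. The upper and lower bounds meet at 3, so that is the treewidth.

3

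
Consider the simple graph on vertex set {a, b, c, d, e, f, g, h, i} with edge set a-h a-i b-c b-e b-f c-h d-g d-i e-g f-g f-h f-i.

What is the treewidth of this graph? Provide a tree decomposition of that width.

Treewidth 3.
One such decomposition:
Bags: B1 = {b, c, e, h}  B2 = {b, e, f, h}  B3 = {e, f, g, h}  B4 = {a, f, g, h}  B5 = {a, f, g, i}  B6 = {a, d, g, i}
Tree: B1–B2, B2–B3, B3–B4, B4–B5, B5–B6

Each bag holds 4 vertices, so the decomposition has width 3, which upper-bounds the treewidth. For the lower bound: the 4 vertex sets {b,c,e}, {h}, {f}, {a,d,g,i} are disjoint, each induces a connected subgraph, and every pair is joined by at least one edge of G. Contracting each set to a single vertex therefore yields K_{4} as a minor, and since treewidth is minor-monotone, tw(G) ≥ tw(K_{4}) = 3. Therefore the treewidth is 3.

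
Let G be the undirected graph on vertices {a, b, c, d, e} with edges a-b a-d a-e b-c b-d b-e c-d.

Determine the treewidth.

2

A width-2 tree decomposition is:
Bags: B1 = {b, c, d}  B2 = {a, b, d}  B3 = {a, b, e}
Tree: B1–B2, B2–B3
Each bag holds 3 vertices, so the decomposition has width 2, which upper-bounds the treewidth. On the other hand G contains the 3-clique {b, c, d}. A clique must lie in a single bag of any decomposition, so no decomposition can have width below 2. Therefore the treewidth is 2.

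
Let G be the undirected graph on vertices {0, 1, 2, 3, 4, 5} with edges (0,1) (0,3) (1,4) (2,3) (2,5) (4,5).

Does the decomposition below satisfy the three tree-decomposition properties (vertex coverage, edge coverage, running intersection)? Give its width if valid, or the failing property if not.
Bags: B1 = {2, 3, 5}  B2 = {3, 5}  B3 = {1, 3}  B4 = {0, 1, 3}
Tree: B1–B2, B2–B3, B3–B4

No — vertex 4 appears in no bag.

A tree decomposition must satisfy three properties: every vertex lies in some bag; for every edge, both endpoints lie together in some bag; and for every vertex, the bags containing it form a connected subtree. Here vertex 4 appears in no bag, so the decomposition is invalid.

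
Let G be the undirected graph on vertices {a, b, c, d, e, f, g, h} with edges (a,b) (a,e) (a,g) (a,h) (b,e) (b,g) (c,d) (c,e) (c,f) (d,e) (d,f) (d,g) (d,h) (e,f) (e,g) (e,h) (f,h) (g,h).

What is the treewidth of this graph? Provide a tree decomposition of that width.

Treewidth 3.
One optimal decomposition is:
Bags: B1 = {c, d, e, f}  B2 = {d, e, f, h}  B3 = {d, e, g, h}  B4 = {a, e, g, h}  B5 = {a, b, e, g}
Tree: B1–B2, B2–B3, B3–B4, B4–B5

Each bag holds 4 vertices, so the decomposition has width 3, which upper-bounds the treewidth. For the lower bound, the 4 vertices {d, e, g, h} are pairwise adjacent, and any tree decomposition puts a clique entirely inside one bag — forcing width ≥ 3. Hence tw(G) = 3 exactly.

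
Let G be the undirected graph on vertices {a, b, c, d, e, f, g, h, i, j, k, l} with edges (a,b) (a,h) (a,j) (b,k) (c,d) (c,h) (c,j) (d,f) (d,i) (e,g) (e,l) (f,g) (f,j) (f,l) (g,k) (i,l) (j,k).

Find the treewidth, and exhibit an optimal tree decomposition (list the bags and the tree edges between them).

Treewidth 3.
Bags: B1 = {a, b, c, h}  B2 = {a, b, c, j}  B3 = {b, c, j, k}  B4 = {c, d, j, k}  B5 = {d, f, j, k}  B6 = {d, f, g, k}  B7 = {d, f, g, i}  B8 = {f, g, i, l}  B9 = {e, g, i, l}
Tree: B1–B2, B2–B3, B3–B4, B4–B5, B5–B6, B6–B7, B7–B8, B8–B9

The largest bag has 4 vertices, giving width 3; this decomposition certifies tw(G) ≤ 3. For the lower bound: the 4 vertex sets {a,b,h}, {c}, {j}, {d,f,g,k} are disjoint, each induces a connected subgraph, and every pair is joined by at least one edge of G. Contracting each set to a single vertex therefore yields K_{4} as a minor, and since treewidth is minor-monotone, tw(G) ≥ tw(K_{4}) = 3. Combining the bounds, tw(G) = 3.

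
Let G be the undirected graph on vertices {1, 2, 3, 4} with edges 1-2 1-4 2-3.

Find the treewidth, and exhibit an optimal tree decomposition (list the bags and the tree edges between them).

Each bag holds 2 vertices, so the decomposition has width 1, which upper-bounds the treewidth. G has an edge, so its treewidth is at least 1. Therefore the treewidth is 1.

Treewidth 1.
Bags: B1 = {1, 4}  B2 = {1, 2}  B3 = {2, 3}
Tree: B1–B2, B2–B3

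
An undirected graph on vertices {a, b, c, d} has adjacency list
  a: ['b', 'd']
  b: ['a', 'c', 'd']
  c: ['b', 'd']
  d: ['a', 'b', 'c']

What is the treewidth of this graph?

2

A width-2 tree decomposition is:
Bags: B1 = {a, b, d}  B2 = {b, c, d}
Tree: B1–B2
Every bag has size at most 3, so the width is 3 − 1 = 2 and tw(G) ≤ 2. Conversely, {b, c, d} is a clique of size 3, and the vertices of any clique must share a bag in every tree decomposition; so some bag has ≥ 3 vertices and tw(G) ≥ 2. The upper and lower bounds meet at 2, so that is the treewidth.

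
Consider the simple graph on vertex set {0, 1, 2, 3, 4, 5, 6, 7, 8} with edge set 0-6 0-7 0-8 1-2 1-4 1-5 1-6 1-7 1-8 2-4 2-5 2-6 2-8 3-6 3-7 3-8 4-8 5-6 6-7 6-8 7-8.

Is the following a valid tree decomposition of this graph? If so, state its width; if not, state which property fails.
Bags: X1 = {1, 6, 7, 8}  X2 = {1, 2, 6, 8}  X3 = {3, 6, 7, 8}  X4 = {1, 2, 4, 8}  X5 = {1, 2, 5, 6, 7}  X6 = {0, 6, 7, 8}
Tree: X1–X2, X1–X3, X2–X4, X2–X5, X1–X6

A tree decomposition must satisfy three properties: every vertex lies in some bag; for every edge, both endpoints lie together in some bag; and for every vertex, the bags containing it form a connected subtree. Here bags containing vertex 7 are not connected in the tree, so the decomposition is invalid.

No — bags containing vertex 7 are not connected in the tree.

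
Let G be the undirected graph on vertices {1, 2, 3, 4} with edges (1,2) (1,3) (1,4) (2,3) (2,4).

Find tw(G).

A width-2 tree decomposition is:
Bags: B1 = {1, 2, 4}  B2 = {1, 2, 3}
Tree: B1–B2
Every bag has size at most 3, so the width is 3 − 1 = 2 and tw(G) ≤ 2. On the other hand G contains the 3-clique {1, 2, 3}. A clique must lie in a single bag of any decomposition, so no decomposition can have width below 2. Combining the bounds, tw(G) = 2.

2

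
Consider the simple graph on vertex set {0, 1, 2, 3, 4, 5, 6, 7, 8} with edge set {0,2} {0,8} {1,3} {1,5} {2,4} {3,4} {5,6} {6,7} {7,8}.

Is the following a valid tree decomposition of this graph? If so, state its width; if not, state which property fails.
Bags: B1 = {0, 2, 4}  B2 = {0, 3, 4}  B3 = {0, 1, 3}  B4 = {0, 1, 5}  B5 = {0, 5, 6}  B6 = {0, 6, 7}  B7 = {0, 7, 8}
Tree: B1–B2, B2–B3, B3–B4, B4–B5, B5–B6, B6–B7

Vertex coverage: the bags together contain {0, 1, 2, 3, 4, 5, 6, 7, 8}, the full vertex set. Edge coverage: each edge of G has both endpoints in at least one bag. Running intersection: for every vertex, the bags containing it form a connected subtree. All three properties hold, so this is a valid tree decomposition of width max|bag| − 1 = 2, and hence tw(G) ≤ 2.

Yes; width 2.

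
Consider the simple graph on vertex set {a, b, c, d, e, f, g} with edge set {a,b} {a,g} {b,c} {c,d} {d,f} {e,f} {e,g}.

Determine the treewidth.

A width-2 tree decomposition is:
Bags: B1 = {d, e, f}  B2 = {d, e, g}  B3 = {a, d, g}  B4 = {a, b, d}  B5 = {b, c, d}
Tree: B1–B2, B2–B3, B3–B4, B4–B5
Each bag holds 3 vertices, so the decomposition has width 2, which upper-bounds the treewidth. For the lower bound, G contains the cycle d–f–e–g–a–b–c–d, so G is not a forest; only forests have treewidth ≤ 1, hence tw(G) ≥ 2. Combining the bounds, tw(G) = 2.

2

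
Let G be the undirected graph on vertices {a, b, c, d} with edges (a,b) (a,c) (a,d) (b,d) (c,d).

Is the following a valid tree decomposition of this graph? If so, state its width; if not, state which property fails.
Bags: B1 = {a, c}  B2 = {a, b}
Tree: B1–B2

A tree decomposition must satisfy three properties: every vertex lies in some bag; for every edge, both endpoints lie together in some bag; and for every vertex, the bags containing it form a connected subtree. Here vertex d appears in no bag, so the decomposition is invalid.

No — vertex d appears in no bag.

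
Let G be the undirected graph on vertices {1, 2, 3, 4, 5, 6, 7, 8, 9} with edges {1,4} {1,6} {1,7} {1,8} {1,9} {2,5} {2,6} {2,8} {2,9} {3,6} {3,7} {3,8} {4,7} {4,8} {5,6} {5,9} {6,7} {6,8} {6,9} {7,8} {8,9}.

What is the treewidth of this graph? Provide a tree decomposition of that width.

Treewidth 3.
Bags: B1 = {2, 6, 8, 9}  B2 = {1, 6, 8, 9}  B3 = {1, 6, 7, 8}  B4 = {2, 5, 6, 9}  B5 = {3, 6, 7, 8}  B6 = {1, 4, 7, 8}
Tree: B1–B2, B2–B3, B1–B4, B3–B5, B3–B6

The largest bag has 4 vertices, giving width 3; this decomposition certifies tw(G) ≤ 3. Conversely, {1, 4, 7, 8} is a clique of size 4, and the vertices of any clique must share a bag in every tree decomposition; so some bag has ≥ 4 vertices and tw(G) ≥ 3. Combining the bounds, tw(G) = 3.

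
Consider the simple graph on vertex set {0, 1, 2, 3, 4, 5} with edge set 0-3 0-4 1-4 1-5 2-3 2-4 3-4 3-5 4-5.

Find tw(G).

2

A width-2 tree decomposition is:
Bags: B1 = {3, 4, 5}  B2 = {0, 3, 4}  B3 = {2, 3, 4}  B4 = {1, 4, 5}
Tree: B1–B2, B2–B3, B1–B4
Every bag has size at most 3, so the width is 3 − 1 = 2 and tw(G) ≤ 2. For the lower bound, the 3 vertices {1, 4, 5} are pairwise adjacent, and any tree decomposition puts a clique entirely inside one bag — forcing width ≥ 2. The upper and lower bounds meet at 2, so that is the treewidth.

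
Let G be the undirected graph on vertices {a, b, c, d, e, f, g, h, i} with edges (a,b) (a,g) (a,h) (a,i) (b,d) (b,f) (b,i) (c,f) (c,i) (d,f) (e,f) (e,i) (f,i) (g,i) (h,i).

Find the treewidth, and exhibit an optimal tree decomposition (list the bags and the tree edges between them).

Each bag holds 3 vertices, so the decomposition has width 2, which upper-bounds the treewidth. For the lower bound, the 3 vertices {b, d, f} are pairwise adjacent, and any tree decomposition puts a clique entirely inside one bag — forcing width ≥ 2. Combining the bounds, tw(G) = 2.

Treewidth 2.
One such decomposition:
Bags: B1 = {b, f, i}  B2 = {c, f, i}  B3 = {a, b, i}  B4 = {a, h, i}  B5 = {a, g, i}  B6 = {b, d, f}  B7 = {e, f, i}
Tree: B1–B2, B1–B3, B3–B4, B3–B5, B1–B6, B1–B7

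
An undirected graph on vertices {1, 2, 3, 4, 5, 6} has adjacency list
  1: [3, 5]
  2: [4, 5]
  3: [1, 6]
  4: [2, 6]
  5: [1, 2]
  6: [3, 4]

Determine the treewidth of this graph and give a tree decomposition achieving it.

Every bag has size at most 3, so the width is 3 − 1 = 2 and tw(G) ≤ 2. The edges 2–4–6–3–1–5–2 form a cycle, so G is not a tree and its treewidth is at least 2. Hence tw(G) = 2 exactly.

Treewidth 2.
One such decomposition:
Bags: B1 = {2, 4, 6}  B2 = {2, 3, 6}  B3 = {1, 2, 3}  B4 = {1, 2, 5}
Tree: B1–B2, B2–B3, B3–B4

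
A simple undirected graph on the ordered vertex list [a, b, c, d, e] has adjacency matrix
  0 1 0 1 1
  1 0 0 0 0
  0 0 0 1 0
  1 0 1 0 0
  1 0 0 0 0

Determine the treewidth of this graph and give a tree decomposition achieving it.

Each bag holds 2 vertices, so the decomposition has width 1, which upper-bounds the treewidth. Any graph with an edge has treewidth ≥ 1, and G has the edge e–a. The upper and lower bounds meet at 1, so that is the treewidth.

Treewidth 1.
Bags: B1 = {a, e}  B2 = {a, b}  B3 = {a, d}  B4 = {c, d}
Tree: B1–B2, B1–B3, B3–B4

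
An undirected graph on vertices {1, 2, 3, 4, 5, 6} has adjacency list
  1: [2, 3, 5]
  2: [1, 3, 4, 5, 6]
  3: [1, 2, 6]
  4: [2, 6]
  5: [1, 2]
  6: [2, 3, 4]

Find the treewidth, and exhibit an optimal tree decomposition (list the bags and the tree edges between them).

Treewidth 2.
One such decomposition:
Bags: B1 = {1, 2, 3}  B2 = {1, 2, 5}  B3 = {2, 3, 6}  B4 = {2, 4, 6}
Tree: B1–B2, B1–B3, B3–B4

The largest bag has 3 vertices, giving width 2; this decomposition certifies tw(G) ≤ 2. For the lower bound, the 3 vertices {1, 2, 3} are pairwise adjacent, and any tree decomposition puts a clique entirely inside one bag — forcing width ≥ 2. The upper and lower bounds meet at 2, so that is the treewidth.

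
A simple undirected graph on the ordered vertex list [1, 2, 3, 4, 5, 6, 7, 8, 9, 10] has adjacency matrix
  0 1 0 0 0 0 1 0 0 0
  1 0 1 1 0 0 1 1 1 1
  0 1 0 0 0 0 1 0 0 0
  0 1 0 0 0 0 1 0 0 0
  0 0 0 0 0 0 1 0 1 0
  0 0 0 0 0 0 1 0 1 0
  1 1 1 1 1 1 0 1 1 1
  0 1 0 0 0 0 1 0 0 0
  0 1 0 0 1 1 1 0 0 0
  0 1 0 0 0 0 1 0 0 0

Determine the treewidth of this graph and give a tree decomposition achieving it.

Treewidth 2.
One optimal decomposition is:
Bags: B1 = {2, 7, 10}  B2 = {2, 7, 9}  B3 = {2, 7, 8}  B4 = {5, 7, 9}  B5 = {6, 7, 9}  B6 = {1, 2, 7}  B7 = {2, 4, 7}  B8 = {2, 3, 7}
Tree: B1–B2, B1–B3, B2–B4, B2–B5, B3–B6, B3–B7, B2–B8

Each bag holds 3 vertices, so the decomposition has width 2, which upper-bounds the treewidth. Conversely, {1, 2, 7} is a clique of size 3, and the vertices of any clique must share a bag in every tree decomposition; so some bag has ≥ 3 vertices and tw(G) ≥ 2. Combining the bounds, tw(G) = 2.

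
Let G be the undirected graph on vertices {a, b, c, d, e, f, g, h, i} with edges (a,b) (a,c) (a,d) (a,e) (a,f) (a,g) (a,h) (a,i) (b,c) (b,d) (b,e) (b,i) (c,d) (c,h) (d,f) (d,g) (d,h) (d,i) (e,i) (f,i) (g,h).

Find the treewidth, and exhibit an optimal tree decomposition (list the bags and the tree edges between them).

Treewidth 3.
One optimal decomposition is:
Bags: B1 = {a, d, f, i}  B2 = {a, b, d, i}  B3 = {a, b, c, d}  B4 = {a, b, e, i}  B5 = {a, c, d, h}  B6 = {a, d, g, h}
Tree: B1–B2, B2–B3, B2–B4, B3–B5, B5–B6

Each bag holds 4 vertices, so the decomposition has width 3, which upper-bounds the treewidth. On the other hand G contains the 4-clique {a, d, g, h}. A clique must lie in a single bag of any decomposition, so no decomposition can have width below 3. Combining the bounds, tw(G) = 3.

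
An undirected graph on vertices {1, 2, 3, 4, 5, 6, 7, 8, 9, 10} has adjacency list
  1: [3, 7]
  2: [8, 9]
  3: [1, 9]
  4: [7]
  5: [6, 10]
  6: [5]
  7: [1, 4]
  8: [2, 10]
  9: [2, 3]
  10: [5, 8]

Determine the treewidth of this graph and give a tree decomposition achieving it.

Treewidth 1.
One optimal decomposition is:
Bags: B1 = {5, 6}  B2 = {5, 10}  B3 = {8, 10}  B4 = {2, 8}  B5 = {2, 9}  B6 = {3, 9}  B7 = {1, 3}  B8 = {1, 7}  B9 = {4, 7}
Tree: B1–B2, B2–B3, B3–B4, B4–B5, B5–B6, B6–B7, B7–B8, B8–B9

The largest bag has 2 vertices, giving width 1; this decomposition certifies tw(G) ≤ 1. Any graph with an edge has treewidth ≥ 1, and G has the edge 6–5. Therefore the treewidth is 1.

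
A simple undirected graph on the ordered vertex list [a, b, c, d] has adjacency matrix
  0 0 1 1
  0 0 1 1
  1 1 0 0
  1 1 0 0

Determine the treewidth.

A width-2 tree decomposition is:
Bags: B1 = {a, b, d}  B2 = {a, b, c}
Tree: B1–B2
The largest bag has 3 vertices, giving width 2; this decomposition certifies tw(G) ≤ 2. Since b–d–a–c–b is a cycle in G, G is not acyclic. Forests are exactly the graphs of treewidth ≤ 1, so tw(G) ≥ 2. Hence tw(G) = 2 exactly.

2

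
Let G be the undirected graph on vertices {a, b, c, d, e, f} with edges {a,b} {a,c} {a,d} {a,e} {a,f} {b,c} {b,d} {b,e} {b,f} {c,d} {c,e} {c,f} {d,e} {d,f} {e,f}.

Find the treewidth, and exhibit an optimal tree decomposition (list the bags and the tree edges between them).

With just one bag of size 6, the width is 6 − 1 = 5, so tw(G) ≤ 5. For the lower bound, the 6 vertices {a, b, c, d, e, f} are pairwise adjacent, and any tree decomposition puts a clique entirely inside one bag — forcing width ≥ 5. Combining the bounds, tw(G) = 5.

Treewidth 5.
One such decomposition:
Bags: B1 = {a, b, c, d, e, f}
Tree: (single bag)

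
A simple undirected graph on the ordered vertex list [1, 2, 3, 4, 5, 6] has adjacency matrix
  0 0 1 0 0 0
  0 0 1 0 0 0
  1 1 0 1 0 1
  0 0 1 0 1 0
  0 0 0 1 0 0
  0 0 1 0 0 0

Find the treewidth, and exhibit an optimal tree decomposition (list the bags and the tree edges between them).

Treewidth 1.
One optimal decomposition is:
Bags: B1 = {4, 5}  B2 = {3, 4}  B3 = {1, 3}  B4 = {3, 6}  B5 = {2, 3}
Tree: B1–B2, B2–B3, B2–B4, B4–B5

Each bag holds 2 vertices, so the decomposition has width 1, which upper-bounds the treewidth. Any graph with an edge has treewidth ≥ 1, and G has the edge 5–4. Therefore the treewidth is 1.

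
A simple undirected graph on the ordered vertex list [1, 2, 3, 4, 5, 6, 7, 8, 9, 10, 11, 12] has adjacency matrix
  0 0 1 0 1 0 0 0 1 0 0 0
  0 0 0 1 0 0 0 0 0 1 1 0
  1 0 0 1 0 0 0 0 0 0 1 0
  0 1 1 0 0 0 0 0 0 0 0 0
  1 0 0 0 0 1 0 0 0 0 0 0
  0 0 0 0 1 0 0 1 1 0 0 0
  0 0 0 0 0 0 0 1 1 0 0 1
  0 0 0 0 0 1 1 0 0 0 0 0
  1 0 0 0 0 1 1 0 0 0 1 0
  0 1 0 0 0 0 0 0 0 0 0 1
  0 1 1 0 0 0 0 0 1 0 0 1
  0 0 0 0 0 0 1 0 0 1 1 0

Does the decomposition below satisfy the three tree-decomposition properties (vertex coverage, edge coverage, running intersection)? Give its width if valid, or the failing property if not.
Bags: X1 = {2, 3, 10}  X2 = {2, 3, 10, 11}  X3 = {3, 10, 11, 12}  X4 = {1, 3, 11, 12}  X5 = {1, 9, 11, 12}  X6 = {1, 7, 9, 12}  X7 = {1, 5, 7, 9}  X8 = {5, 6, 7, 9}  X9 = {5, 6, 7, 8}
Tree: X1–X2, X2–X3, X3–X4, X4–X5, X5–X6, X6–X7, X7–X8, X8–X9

No — vertex 4 appears in no bag.

A tree decomposition must satisfy three properties: every vertex lies in some bag; for every edge, both endpoints lie together in some bag; and for every vertex, the bags containing it form a connected subtree. Here vertex 4 appears in no bag, so the decomposition is invalid.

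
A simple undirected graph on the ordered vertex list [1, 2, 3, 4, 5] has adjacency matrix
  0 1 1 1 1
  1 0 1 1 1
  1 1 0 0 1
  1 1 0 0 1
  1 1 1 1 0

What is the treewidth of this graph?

3

A width-3 tree decomposition is:
Bags: B1 = {1, 2, 3, 5}  B2 = {1, 2, 4, 5}
Tree: B1–B2
The largest bag has 4 vertices, giving width 3; this decomposition certifies tw(G) ≤ 3. On the other hand G contains the 4-clique {1, 2, 3, 5}. A clique must lie in a single bag of any decomposition, so no decomposition can have width below 3. Combining the bounds, tw(G) = 3.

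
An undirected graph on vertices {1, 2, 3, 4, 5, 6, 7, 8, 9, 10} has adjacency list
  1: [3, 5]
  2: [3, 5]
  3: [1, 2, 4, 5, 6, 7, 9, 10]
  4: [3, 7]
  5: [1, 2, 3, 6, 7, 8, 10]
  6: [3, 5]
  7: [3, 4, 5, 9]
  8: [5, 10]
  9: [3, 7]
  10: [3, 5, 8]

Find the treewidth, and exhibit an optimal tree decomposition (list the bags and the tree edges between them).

Treewidth 2.
One optimal decomposition is:
Bags: B1 = {3, 5, 7}  B2 = {3, 7, 9}  B3 = {3, 4, 7}  B4 = {3, 5, 10}  B5 = {2, 3, 5}  B6 = {3, 5, 6}  B7 = {1, 3, 5}  B8 = {5, 8, 10}
Tree: B1–B2, B1–B3, B1–B4, B4–B5, B4–B6, B4–B7, B4–B8

The largest bag has 3 vertices, giving width 2; this decomposition certifies tw(G) ≤ 2. Conversely, {5, 8, 10} is a clique of size 3, and the vertices of any clique must share a bag in every tree decomposition; so some bag has ≥ 3 vertices and tw(G) ≥ 2. Combining the bounds, tw(G) = 2.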